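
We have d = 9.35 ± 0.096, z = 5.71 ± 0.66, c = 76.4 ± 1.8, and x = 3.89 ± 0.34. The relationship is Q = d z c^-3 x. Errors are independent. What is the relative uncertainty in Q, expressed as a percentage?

16.2%

Each factor contributes (exponent × relative error)² to (δQ/Q)²:
  (1·δd/d)² = (1×0.0103)² = 0.000105;  (1·δz/z)² = (1×0.116)² = 0.0134;  (-3·δc/c)² = (-3×0.0236)² = 0.00500;  (1·δx/x)² = (1×0.0874)² = 0.00764
δQ/Q = √(0.0261) = 0.162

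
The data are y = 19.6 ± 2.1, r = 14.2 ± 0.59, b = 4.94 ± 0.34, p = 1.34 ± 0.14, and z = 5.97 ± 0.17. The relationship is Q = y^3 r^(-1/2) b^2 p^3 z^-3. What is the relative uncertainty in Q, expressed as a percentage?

Since Q is a product/quotient, work with relative uncertainties:
  (3·δy/y)² = (3×0.107)² = 0.103;  (−½·δr/r)² = (-0.5×0.0415)² = 0.000432;  (2·δb/b)² = (2×0.0688)² = 0.0189;  (3·δp/p)² = (3×0.104)² = 0.0982;  (-3·δz/z)² = (-3×0.0285)² = 0.00730
δQ/Q = √(0.228) = 0.478

47.8%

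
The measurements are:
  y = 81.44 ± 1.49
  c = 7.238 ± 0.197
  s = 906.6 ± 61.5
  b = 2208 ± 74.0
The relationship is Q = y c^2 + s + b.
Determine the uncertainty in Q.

263

Let p = y·c^2 = 4267. δp/p = √((1·δy/y)² + (2·δc/c)²) = √(0.000335 + 0.00296) = 0.0574, so δp = 245.
Q = p + s + b: δQ = √(δp² + δs² + δb²) = √(60000 + 3780 + 5480) = 263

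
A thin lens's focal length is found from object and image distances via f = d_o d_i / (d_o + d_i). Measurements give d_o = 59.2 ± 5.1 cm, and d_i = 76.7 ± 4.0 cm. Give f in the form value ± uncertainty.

33.4 ± 1.79 cm

∂f/∂d_o = (d_i/(d_o+d_i))² = 0.319;  ∂f/∂d_i = (d_o/(d_o+d_i))² = 0.190
δf = √((∂f/∂d_o · δd_o)² + (∂f/∂d_i · δd_i)²) = √(2.64 + 0.576) = 1.79 cm
f = 33.4 cm.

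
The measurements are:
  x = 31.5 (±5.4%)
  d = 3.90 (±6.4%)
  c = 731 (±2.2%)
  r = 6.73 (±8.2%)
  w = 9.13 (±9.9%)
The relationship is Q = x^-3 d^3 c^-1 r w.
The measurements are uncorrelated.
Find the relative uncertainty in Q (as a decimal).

Relative error in a monomial: (δQ/Q)² = Σ (nᵢ · δxᵢ/xᵢ)².
  (-3·δx/x)² = (-3×0.0540)² = 0.0262;  (3·δd/d)² = (3×0.0640)² = 0.0369;  (-1·δc/c)² = (-1×0.0220)² = 0.000484;  (1·δr/r)² = (1×0.0820)² = 0.00672;  (1·δw/w)² = (1×0.0990)² = 0.00980
δQ/Q = √(0.0801) = 0.283

0.283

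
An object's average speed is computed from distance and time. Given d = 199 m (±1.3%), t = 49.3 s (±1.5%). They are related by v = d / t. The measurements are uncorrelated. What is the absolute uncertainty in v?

Each factor contributes (exponent × relative error)² to (δv/v)²:
  (1·δd/d)² = (1×0.0130)² = 0.000169;  (-1·δt/t)² = (-1×0.0150)² = 0.000225
δv/v = √(0.000394) = 0.0198
v = 4.04 m/s, so δv = 0.0198 × 4.04 = 0.0801 m/s.

0.0801 m/s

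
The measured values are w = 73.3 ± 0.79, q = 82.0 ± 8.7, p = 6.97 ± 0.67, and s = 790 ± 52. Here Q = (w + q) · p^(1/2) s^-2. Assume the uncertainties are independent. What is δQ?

Let u = w + q = 155. δu = √(δw² + δq²) = √(0.624 + 75.7) = 8.74, so δu/u = 0.0563.
Q is then a monomial in u, p, s:
δQ/Q = √((δu/u)² + (½·δp/p)² + (-2·δs/s)²) = √(0.00316 + 0.00231 + 0.0173) = 0.151
Q = 0.000657, so δQ = 0.151 × 0.000657 = 9.92e-05.

9.92e-05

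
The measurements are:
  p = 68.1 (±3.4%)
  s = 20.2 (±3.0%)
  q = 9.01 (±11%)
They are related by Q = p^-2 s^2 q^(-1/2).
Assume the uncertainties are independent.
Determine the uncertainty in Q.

Products/powers → add relative errors in quadrature, weighted by exponent:
  (-2·δp/p)² = (-2×0.0340)² = 0.00462;  (2·δs/s)² = (2×0.0300)² = 0.00360;  (−½·δq/q)² = (-0.5×0.110)² = 0.00302
δQ/Q = √(0.0112) = 0.106
Q = 0.0293, so δQ = 0.106 × 0.0293 = 0.00311.

0.00311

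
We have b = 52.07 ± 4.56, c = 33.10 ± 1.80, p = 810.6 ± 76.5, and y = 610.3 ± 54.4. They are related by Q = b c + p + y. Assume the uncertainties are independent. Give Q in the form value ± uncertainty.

3144 ± 201

Let w = b·c = 1724. δw/w = √((1·δb/b)² + (1·δc/c)²) = √(0.00767 + 0.00296) = 0.103, so δw = 178.
Q = w + p + y: δQ = √(δw² + δp² + δy²) = √(31600 + 5850 + 2960) = 201
Q = 3144.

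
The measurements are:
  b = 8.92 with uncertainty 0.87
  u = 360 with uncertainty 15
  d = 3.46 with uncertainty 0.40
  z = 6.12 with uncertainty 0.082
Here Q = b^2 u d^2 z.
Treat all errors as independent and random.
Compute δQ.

6.41e+05

Each factor contributes (exponent × relative error)² to (δQ/Q)²:
  (2·δb/b)² = (2×0.0975)² = 0.0381;  (1·δu/u)² = (1×0.0417)² = 0.00174;  (2·δd/d)² = (2×0.116)² = 0.0535;  (1·δz/z)² = (1×0.0134)² = 0.000180
δQ/Q = √(0.0934) = 0.306
Q = 2.1e+06, so δQ = 0.306 × 2.1e+06 = 6.41e+05.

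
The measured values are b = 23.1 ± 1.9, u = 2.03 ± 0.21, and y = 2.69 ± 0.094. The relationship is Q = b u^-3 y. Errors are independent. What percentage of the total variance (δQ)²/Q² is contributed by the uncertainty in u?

(δQ/Q)² = (1·δb/b)² + (-3·δu/u)² + (1·δy/y)²
  b term: (1×0.0823)² = 0.00677
  u term: (-3×0.103)² = 0.0963
  y term: (1×0.0349)² = 0.00122
Total = 0.104. Share from u = 0.0963/0.104 = 0.923.

92.3%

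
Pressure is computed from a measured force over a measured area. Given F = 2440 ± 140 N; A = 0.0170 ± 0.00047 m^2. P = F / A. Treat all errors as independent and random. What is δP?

9140 Pa

Products/powers → add relative errors in quadrature, weighted by exponent:
  (1·δF/F)² = (1×0.0574)² = 0.00329;  (-1·δA/A)² = (-1×0.0276)² = 0.000764
δP/P = √(0.00406) = 0.0637
P = 1.44e+05 Pa, so δP = 0.0637 × 1.44e+05 = 9140 Pa.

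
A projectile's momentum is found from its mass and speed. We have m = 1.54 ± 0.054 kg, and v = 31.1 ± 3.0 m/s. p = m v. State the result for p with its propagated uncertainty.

Since p is a product/quotient, work with relative uncertainties:
  (1·δm/m)² = (1×0.0351)² = 0.00123;  (1·δv/v)² = (1×0.0965)² = 0.00931
δp/p = √(0.0105) = 0.103
p = 47.9 kg·m/s, so δp = 0.103 × 47.9 = 4.92 kg·m/s.

47.9 ± 4.92 kg·m/s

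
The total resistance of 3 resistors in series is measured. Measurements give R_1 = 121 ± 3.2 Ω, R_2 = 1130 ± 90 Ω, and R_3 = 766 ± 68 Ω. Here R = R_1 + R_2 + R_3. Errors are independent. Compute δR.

113 Ω

For a sum/difference, combine absolute errors in quadrature:
  (δR_1)² = 10.2;  (δR_2)² = 8100;  (δR_3)² = 4620
δR = √(12700) = 113 Ω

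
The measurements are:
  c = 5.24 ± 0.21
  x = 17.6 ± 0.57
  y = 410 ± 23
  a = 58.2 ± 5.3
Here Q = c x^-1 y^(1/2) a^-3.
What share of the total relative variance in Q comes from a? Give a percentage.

(δQ/Q)² = (1·δc/c)² + (-1·δx/x)² + (½·δy/y)² + (-3·δa/a)²
  c term: (1×0.0401)² = 0.00161
  x term: (-1×0.0324)² = 0.00105
  y term: (0.5×0.0561)² = 0.000787
  a term: (-3×0.0911)² = 0.0746
Total = 0.0781. Share from a = 0.0746/0.0781 = 0.956.

95.6%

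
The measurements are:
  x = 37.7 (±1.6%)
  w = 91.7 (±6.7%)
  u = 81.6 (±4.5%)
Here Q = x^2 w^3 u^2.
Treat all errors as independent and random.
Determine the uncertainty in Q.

Q is a product of powers, so relative uncertainties combine in quadrature:
  (2·δx/x)² = (2×0.0160)² = 0.00102;  (3·δw/w)² = (3×0.0670)² = 0.0404;  (2·δu/u)² = (2×0.0450)² = 0.00810
δQ/Q = √(0.0495) = 0.223
Q = 7.3e+12, so δQ = 0.223 × 7.3e+12 = 1.62e+12.

1.62e+12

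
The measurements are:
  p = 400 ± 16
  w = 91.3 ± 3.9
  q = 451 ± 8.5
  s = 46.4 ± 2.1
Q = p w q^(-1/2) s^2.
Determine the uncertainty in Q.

Each factor contributes (exponent × relative error)² to (δQ/Q)²:
  (1·δp/p)² = (1×0.0400)² = 0.00160;  (1·δw/w)² = (1×0.0427)² = 0.00182;  (−½·δq/q)² = (-0.5×0.0188)² = 8.88e-05;  (2·δs/s)² = (2×0.0453)² = 0.00819
δQ/Q = √(0.0117) = 0.108
Q = 3.7e+06, so δQ = 0.108 × 3.7e+06 = 4.01e+05.

4.01e+05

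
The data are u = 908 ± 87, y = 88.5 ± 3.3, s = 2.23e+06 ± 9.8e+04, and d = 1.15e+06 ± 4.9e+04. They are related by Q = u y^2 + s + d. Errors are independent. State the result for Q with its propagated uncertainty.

(1.05 ± 0.0870) × 10^7

Let p = u·y^2 = 7.11e+06. δp/p = √((1·δu/u)² + (2·δy/y)²) = √(0.00918 + 0.00556) = 0.121, so δp = 8.63e+05.
Q = p + s + d: δQ = √(δp² + δs² + δd²) = √(7.46e+11 + 9.6e+09 + 2.4e+09) = 8.7e+05
Q = 1.05e+07.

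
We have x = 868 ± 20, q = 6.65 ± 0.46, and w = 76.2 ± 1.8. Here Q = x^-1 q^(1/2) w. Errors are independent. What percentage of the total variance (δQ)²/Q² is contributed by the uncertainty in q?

(δQ/Q)² = (-1·δx/x)² + (½·δq/q)² + (1·δw/w)²
  x term: (-1×0.0230)² = 0.000531
  q term: (0.5×0.0692)² = 0.00120
  w term: (1×0.0236)² = 0.000558
Total = 0.00229. Share from q = 0.00120/0.00229 = 0.523.

52.3%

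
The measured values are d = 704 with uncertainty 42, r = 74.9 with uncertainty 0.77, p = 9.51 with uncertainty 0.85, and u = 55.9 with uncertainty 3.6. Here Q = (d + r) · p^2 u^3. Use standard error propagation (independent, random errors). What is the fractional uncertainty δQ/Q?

0.269

Let w = d + r = 779. δw = √(δd² + δr²) = √(1760 + 0.593) = 42.0, so δw/w = 0.0539.
Q is then a monomial in w, p, u:
δQ/Q = √((δw/w)² + (2·δp/p)² + (3·δu/u)²) = √(0.00291 + 0.0320 + 0.0373) = 0.269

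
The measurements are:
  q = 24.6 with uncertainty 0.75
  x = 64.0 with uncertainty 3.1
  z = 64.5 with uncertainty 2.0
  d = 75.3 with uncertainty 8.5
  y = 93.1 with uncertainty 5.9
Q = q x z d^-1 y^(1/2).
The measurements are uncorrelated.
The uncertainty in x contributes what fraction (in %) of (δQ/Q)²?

(δQ/Q)² = (1·δq/q)² + (1·δx/x)² + (1·δz/z)² + (-1·δd/d)² + (½·δy/y)²
  q term: (1×0.0305)² = 0.000930
  x term: (1×0.0484)² = 0.00235
  z term: (1×0.0310)² = 0.000961
  d term: (-1×0.113)² = 0.0127
  y term: (0.5×0.0634)² = 0.00100
Total = 0.0180. Share from x = 0.00235/0.0180 = 0.130.

13.0%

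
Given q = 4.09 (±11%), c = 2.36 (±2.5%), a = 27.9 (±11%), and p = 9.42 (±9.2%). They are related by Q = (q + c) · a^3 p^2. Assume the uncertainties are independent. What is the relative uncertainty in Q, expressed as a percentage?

38.4%

Let u = q + c = 6.45. δu = √(δq² + δc²) = √(0.202 + 0.00348) = 0.454, so δu/u = 0.0703.
Q is then a monomial in u, a, p:
δQ/Q = √((δu/u)² + (3·δa/a)² + (2·δp/p)²) = √(0.00495 + 0.109 + 0.0339) = 0.384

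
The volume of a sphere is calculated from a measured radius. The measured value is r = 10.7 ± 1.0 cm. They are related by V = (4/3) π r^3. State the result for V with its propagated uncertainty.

5130 ± 1440 cm^3

Products/powers → add relative errors in quadrature, weighted by exponent:
  (3·δr/r)² = (3×0.0935)² = 0.0786
δV/V = √(0.0786) = 0.280
V = 5130 cm^3, so δV = 0.280 × 5130 = 1440 cm^3.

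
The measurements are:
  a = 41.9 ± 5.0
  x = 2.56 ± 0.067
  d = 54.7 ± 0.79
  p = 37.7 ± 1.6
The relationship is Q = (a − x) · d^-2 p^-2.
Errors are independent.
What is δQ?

1.44e-06

Let u = a − x = 39.3. δu = √(δa² + δx²) = √(25.0 + 0.00449) = 5.00, so δu/u = 0.127.
Q is then a monomial in u, d, p:
δQ/Q = √((δu/u)² + (-2·δd/d)² + (-2·δp/p)²) = √(0.0162 + 0.000834 + 0.00720) = 0.156
Q = 9.25e-06, so δQ = 0.156 × 9.25e-06 = 1.44e-06.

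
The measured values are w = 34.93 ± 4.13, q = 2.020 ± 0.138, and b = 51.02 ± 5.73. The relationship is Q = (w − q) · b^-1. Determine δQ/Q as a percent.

Let u = w − q = 32.91. δu = √(δw² + δq²) = √(17.1 + 0.0190) = 4.13, so δu/u = 0.126.
Q is then a monomial in u, b:
δQ/Q = √((δu/u)² + (-1·δb/b)²) = √(0.0158 + 0.0126) = 0.168

16.8%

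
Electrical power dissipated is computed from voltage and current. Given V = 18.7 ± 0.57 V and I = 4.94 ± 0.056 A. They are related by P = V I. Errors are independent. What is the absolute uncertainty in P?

Products/powers → add relative errors in quadrature, weighted by exponent:
  (1·δV/V)² = (1×0.0305)² = 0.000929;  (1·δI/I)² = (1×0.0113)² = 0.000129
δP/P = √(0.00106) = 0.0325
P = 92.4 W, so δP = 0.0325 × 92.4 = 3.00 W.

3.00 W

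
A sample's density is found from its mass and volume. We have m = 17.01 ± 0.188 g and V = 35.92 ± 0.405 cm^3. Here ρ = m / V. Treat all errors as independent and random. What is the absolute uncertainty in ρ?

Since ρ is a product/quotient, work with relative uncertainties:
  (1·δm/m)² = (1×0.0111)² = 0.000122;  (-1·δV/V)² = (-1×0.0113)² = 0.000127
δρ/ρ = √(0.000249) = 0.0158
ρ = 0.4736 g/cm^3, so δρ = 0.0158 × 0.4736 = 0.00748 g/cm^3.

0.00748 g/cm^3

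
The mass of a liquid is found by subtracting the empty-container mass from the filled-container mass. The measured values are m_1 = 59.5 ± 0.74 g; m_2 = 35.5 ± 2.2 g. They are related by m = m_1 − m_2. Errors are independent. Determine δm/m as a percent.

9.67%

Sums and differences: (δm)² = Σ (cᵢ δxᵢ)².
  (δm_1)² = 0.548;  (δm_2)² = 4.84
δm = √(5.39) = 2.32 g
m = 24.0 g, so δm/m = 2.32/24.0 = 0.0967.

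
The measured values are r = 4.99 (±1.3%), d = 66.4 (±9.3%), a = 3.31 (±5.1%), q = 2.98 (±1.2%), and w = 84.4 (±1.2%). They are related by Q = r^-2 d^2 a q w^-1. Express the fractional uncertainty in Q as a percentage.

19.5%

Products/powers → add relative errors in quadrature, weighted by exponent:
  (-2·δr/r)² = (-2×0.0130)² = 0.000676;  (2·δd/d)² = (2×0.0930)² = 0.0346;  (1·δa/a)² = (1×0.0510)² = 0.00260;  (1·δq/q)² = (1×0.0120)² = 0.000144;  (-1·δw/w)² = (-1×0.0120)² = 0.000144
δQ/Q = √(0.0382) = 0.195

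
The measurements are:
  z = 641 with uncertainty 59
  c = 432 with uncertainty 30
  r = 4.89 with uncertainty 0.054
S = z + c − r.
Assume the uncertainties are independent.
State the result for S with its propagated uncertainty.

1070 ± 66.2

S is a linear combination, so absolute uncertainties add in quadrature:
  (δz)² = 3480;  (δc)² = 900;  (δr)² = 0.00292
δS = √(4380) = 66.2
S = 1070.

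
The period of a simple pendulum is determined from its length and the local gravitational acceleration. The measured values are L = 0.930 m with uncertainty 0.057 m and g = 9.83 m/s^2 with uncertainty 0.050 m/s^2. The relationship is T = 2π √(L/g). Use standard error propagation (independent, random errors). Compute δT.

0.0594 s

For a monomial T ∝ L^(1/2), g^(-1/2), fractional errors add in quadrature:
  (½·δL/L)² = (0.5×0.0613)² = 0.000939;  (−½·δg/g)² = (-0.5×0.00509)² = 6.47e-06
δT/T = √(0.000946) = 0.0308
T = 1.93 s, so δT = 0.0308 × 1.93 = 0.0594 s.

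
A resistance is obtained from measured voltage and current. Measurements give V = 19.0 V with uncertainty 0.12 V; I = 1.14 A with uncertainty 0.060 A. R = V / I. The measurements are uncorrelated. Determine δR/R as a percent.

5.30%

For a monomial R ∝ V, I^-1, fractional errors add in quadrature:
  (1·δV/V)² = (1×0.00632)² = 3.99e-05;  (-1·δI/I)² = (-1×0.0526)² = 0.00277
δR/R = √(0.00281) = 0.0530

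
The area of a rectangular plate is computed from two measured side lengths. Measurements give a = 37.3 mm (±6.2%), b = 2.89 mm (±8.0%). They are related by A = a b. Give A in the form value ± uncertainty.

Since A is a product/quotient, work with relative uncertainties:
  (1·δa/a)² = (1×0.0620)² = 0.00384;  (1·δb/b)² = (1×0.0800)² = 0.00640
δA/A = √(0.0102) = 0.101
A = 108 mm^2, so δA = 0.101 × 108 = 10.9 mm^2.

108 ± 10.9 mm^2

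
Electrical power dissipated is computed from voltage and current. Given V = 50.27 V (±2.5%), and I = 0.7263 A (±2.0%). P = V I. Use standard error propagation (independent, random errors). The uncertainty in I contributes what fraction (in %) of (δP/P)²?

(δP/P)² = (1·δV/V)² + (1·δI/I)²
  V term: (1×0.0250)² = 0.000625
  I term: (1×0.0200)² = 0.000400
Total = 0.00103. Share from I = 0.000400/0.00103 = 0.390.

39.0%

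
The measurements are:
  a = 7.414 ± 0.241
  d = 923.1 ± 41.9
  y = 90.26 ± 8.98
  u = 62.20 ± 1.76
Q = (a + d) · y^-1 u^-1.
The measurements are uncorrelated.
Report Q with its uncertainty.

0.1657 ± 0.0187

Let w = a + d = 930.5. δw = √(δa² + δd²) = √(0.0581 + 1760) = 41.9, so δw/w = 0.0450.
Q is then a monomial in w, y, u:
δQ/Q = √((δw/w)² + (-1·δy/y)² + (-1·δu/u)²) = √(0.00203 + 0.00990 + 0.000801) = 0.113
Q = 0.1657, so δQ = 0.113 × 0.1657 = 0.0187.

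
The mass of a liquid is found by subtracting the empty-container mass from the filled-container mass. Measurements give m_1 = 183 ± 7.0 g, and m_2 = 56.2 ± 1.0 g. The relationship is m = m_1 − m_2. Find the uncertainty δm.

For a sum/difference, combine absolute errors in quadrature:
  (δm_1)² = 49.0;  (δm_2)² = 1.00
δm = √(50.0) = 7.07 g

7.07 g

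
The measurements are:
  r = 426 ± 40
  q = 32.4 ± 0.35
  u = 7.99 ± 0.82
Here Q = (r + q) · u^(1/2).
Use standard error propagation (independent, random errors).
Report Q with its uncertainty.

1300 ± 131

Let w = r + q = 458. δw = √(δr² + δq²) = √(1600 + 0.122) = 40.0, so δw/w = 0.0873.
Q is then a monomial in w, u:
δQ/Q = √((δw/w)² + (½·δu/u)²) = √(0.00761 + 0.00263) = 0.101
Q = 1300, so δQ = 0.101 × 1300 = 131.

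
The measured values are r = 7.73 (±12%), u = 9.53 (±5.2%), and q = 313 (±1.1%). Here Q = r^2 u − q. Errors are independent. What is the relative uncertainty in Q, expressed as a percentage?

Let p = r^2·u = 569. δp/p = √((2·δr/r)² + (1·δu/u)²) = √(0.0576 + 0.00270) = 0.246, so δp = 140.
Q = p − q: δQ = √(δp² + δq²) = √(19600 + 11.9) = 140
Q = 256, so δQ/Q = 140/256 = 0.545.

54.5%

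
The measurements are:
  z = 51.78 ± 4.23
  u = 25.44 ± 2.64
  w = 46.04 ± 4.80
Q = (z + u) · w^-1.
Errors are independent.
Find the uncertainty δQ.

0.206

Let h = z + u = 77.22. δh = √(δz² + δu²) = √(17.9 + 6.97) = 4.99, so δh/h = 0.0646.
Q is then a monomial in h, w:
δQ/Q = √((δh/h)² + (-1·δw/w)²) = √(0.00417 + 0.0109) = 0.123
Q = 1.677, so δQ = 0.123 × 1.677 = 0.206.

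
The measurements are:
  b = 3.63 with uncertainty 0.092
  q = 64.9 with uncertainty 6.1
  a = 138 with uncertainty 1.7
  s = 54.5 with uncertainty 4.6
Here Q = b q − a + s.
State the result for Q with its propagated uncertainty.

Let p = b·q = 236. δp/p = √((1·δb/b)² + (1·δq/q)²) = √(0.000642 + 0.00883) = 0.0973, so δp = 22.9.
Q = p − a + s: δQ = √(δp² + δa² + δs²) = √(526 + 2.89 + 21.2) = 23.5
Q = 152.

152 ± 23.5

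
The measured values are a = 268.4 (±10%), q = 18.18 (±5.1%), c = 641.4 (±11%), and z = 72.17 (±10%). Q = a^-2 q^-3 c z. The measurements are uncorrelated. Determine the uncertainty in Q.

3.13e-05

Products/powers → add relative errors in quadrature, weighted by exponent:
  (-2·δa/a)² = (-2×0.100)² = 0.0400;  (-3·δq/q)² = (-3×0.0510)² = 0.0234;  (1·δc/c)² = (1×0.110)² = 0.0121;  (1·δz/z)² = (1×0.100)² = 0.0100
δQ/Q = √(0.0855) = 0.292
Q = 0.0001069, so δQ = 0.292 × 0.0001069 = 3.13e-05.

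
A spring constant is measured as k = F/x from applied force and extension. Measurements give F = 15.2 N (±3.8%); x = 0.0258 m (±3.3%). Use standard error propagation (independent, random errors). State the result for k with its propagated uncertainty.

589 ± 29.7 N/m

Each factor contributes (exponent × relative error)² to (δk/k)²:
  (1·δF/F)² = (1×0.0380)² = 0.00144;  (-1·δx/x)² = (-1×0.0330)² = 0.00109
δk/k = √(0.00253) = 0.0503
k = 589 N/m, so δk = 0.0503 × 589 = 29.7 N/m.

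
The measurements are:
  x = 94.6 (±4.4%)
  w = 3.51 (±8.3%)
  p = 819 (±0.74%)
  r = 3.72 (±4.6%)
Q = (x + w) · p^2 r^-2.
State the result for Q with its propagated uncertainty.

Let u = x + w = 98.1. δu = √(δx² + δw²) = √(17.3 + 0.0849) = 4.17, so δu/u = 0.0425.
Q is then a monomial in u, p, r:
δQ/Q = √((δu/u)² + (2·δp/p)² + (-2·δr/r)²) = √(0.00181 + 0.000219 + 0.00846) = 0.102
Q = 4.76e+06, so δQ = 0.102 × 4.76e+06 = 4.87e+05.

(4.76 ± 0.487) × 10^6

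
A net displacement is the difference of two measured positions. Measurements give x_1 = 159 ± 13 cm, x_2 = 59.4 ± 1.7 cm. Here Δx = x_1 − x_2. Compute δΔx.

13.1 cm

Δx is a linear combination, so absolute uncertainties add in quadrature:
  (δx_1)² = 169;  (δx_2)² = 2.89
δΔx = √(172) = 13.1 cm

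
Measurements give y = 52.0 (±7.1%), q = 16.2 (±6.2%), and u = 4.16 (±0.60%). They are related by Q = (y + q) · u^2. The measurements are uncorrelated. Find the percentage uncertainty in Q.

5.74%

Let w = y + q = 68.2. δw = √(δy² + δq²) = √(13.6 + 1.01) = 3.83, so δw/w = 0.0561.
Q is then a monomial in w, u:
δQ/Q = √((δw/w)² + (2·δu/u)²) = √(0.00315 + 0.000144) = 0.0574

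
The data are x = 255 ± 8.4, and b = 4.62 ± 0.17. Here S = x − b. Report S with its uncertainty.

Each term contributes (cᵢ δxᵢ)² to (δS)²:
  (δx)² = 70.6;  (δb)² = 0.0289
δS = √(70.6) = 8.40
S = 250.

250 ± 8.40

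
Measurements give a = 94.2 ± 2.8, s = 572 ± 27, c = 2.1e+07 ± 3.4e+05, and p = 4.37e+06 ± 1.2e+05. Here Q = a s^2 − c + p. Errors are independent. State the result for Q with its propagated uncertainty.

Let w = a·s^2 = 3.08e+07. δw/w = √((1·δa/a)² + (2·δs/s)²) = √(0.000884 + 0.00891) = 0.0990, so δw = 3.05e+06.
Q = w − c + p: δQ = √(δw² + δc² + δp²) = √(9.31e+12 + 1.16e+11 + 1.44e+10) = 3.07e+06
Q = 1.42e+07.

(1.42 ± 0.307) × 10^7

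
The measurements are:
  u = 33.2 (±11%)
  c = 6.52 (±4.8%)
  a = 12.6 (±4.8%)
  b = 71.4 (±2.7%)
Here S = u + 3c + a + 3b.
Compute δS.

Each term contributes (cᵢ δxᵢ)² to (δS)²:
  (δu)² = 13.3;  (3·δc)² = 0.881;  (δa)² = 0.366;  (3·δb)² = 33.4
δS = √(48.0) = 6.93

6.93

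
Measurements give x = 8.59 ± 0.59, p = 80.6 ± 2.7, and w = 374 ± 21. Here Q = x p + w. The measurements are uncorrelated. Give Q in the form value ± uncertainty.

1070 ± 56.9

Let h = x·p = 692. δh/h = √((1·δx/x)² + (1·δp/p)²) = √(0.00472 + 0.00112) = 0.0764, so δh = 52.9.
Q = h + w: δQ = √(δh² + δw²) = √(2800 + 441) = 56.9
Q = 1070.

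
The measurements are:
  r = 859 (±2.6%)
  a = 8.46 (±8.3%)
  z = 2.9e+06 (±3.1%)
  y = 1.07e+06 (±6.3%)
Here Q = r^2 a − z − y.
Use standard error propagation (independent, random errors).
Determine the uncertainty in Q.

Let p = r^2·a = 6.24e+06. δp/p = √((2·δr/r)² + (1·δa/a)²) = √(0.00270 + 0.00689) = 0.0979, so δp = 6.11e+05.
Q = p − z − y: δQ = √(δp² + δz² + δy²) = √(3.74e+11 + 8.08e+09 + 4.54e+09) = 6.22e+05

6.22e+05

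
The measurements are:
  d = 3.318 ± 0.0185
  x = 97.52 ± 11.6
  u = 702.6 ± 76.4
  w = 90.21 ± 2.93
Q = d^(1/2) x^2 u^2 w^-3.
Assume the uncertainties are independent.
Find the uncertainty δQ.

Each factor contributes (exponent × relative error)² to (δQ/Q)²:
  (½·δd/d)² = (0.5×0.00558)² = 7.77e-06;  (2·δx/x)² = (2×0.119)² = 0.0566;  (2·δu/u)² = (2×0.109)² = 0.0473;  (-3·δw/w)² = (-3×0.0325)² = 0.00949
δQ/Q = √(0.113) = 0.337
Q = 11650, so δQ = 0.337 × 11650 = 3920.

3920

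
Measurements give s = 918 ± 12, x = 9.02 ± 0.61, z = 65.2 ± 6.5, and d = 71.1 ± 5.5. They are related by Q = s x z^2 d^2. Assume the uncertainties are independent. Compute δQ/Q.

0.262

Each factor contributes (exponent × relative error)² to (δQ/Q)²:
  (1·δs/s)² = (1×0.0131)² = 0.000171;  (1·δx/x)² = (1×0.0676)² = 0.00457;  (2·δz/z)² = (2×0.0997)² = 0.0398;  (2·δd/d)² = (2×0.0774)² = 0.0239
δQ/Q = √(0.0684) = 0.262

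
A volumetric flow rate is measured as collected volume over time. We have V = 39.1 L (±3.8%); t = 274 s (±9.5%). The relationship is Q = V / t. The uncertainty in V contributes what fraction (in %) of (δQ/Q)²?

(δQ/Q)² = (1·δV/V)² + (-1·δt/t)²
  V term: (1×0.0380)² = 0.00144
  t term: (-1×0.0950)² = 0.00903
Total = 0.0105. Share from V = 0.00144/0.0105 = 0.138.

13.8%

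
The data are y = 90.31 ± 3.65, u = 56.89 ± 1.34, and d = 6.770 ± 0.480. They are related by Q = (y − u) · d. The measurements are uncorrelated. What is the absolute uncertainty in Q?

30.8

Let w = y − u = 33.42. δw = √(δy² + δu²) = √(13.3 + 1.80) = 3.89, so δw/w = 0.116.
Q is then a monomial in w, d:
δQ/Q = √((δw/w)² + (1·δd/d)²) = √(0.0135 + 0.00503) = 0.136
Q = 226.3, so δQ = 0.136 × 226.3 = 30.8.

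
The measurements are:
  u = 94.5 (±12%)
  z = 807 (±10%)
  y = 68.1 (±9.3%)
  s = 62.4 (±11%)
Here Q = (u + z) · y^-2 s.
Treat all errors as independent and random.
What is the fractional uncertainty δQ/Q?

0.234

Let w = u + z = 902. δw = √(δu² + δz²) = √(129 + 6510) = 81.5, so δw/w = 0.0904.
Q is then a monomial in w, y, s:
δQ/Q = √((δw/w)² + (-2·δy/y)² + (1·δs/s)²) = √(0.00817 + 0.0346 + 0.0121) = 0.234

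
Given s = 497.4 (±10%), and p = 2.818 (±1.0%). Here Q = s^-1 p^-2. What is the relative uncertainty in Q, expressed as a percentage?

Relative error in a monomial: (δQ/Q)² = Σ (nᵢ · δxᵢ/xᵢ)².
  (-1·δs/s)² = (-1×0.100)² = 0.0100;  (-2·δp/p)² = (-2×0.0100)² = 0.000400
δQ/Q = √(0.0104) = 0.102

10.2%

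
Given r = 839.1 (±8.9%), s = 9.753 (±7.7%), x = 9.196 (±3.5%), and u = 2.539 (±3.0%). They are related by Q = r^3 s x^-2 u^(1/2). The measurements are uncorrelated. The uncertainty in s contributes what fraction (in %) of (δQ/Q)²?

(δQ/Q)² = (3·δr/r)² + (1·δs/s)² + (-2·δx/x)² + (½·δu/u)²
  r term: (3×0.0890)² = 0.0713
  s term: (1×0.0770)² = 0.00593
  x term: (-2×0.0350)² = 0.00490
  u term: (0.5×0.0300)² = 0.000225
Total = 0.0823. Share from s = 0.00593/0.0823 = 0.0720.

7.20%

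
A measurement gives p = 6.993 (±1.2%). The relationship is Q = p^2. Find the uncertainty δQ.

1.17

Since Q is a product/quotient, work with relative uncertainties:
  (2·δp/p)² = (2×0.0120)² = 0.000576
δQ/Q = √(0.000576) = 0.0240
Q = 48.90, so δQ = 0.0240 × 48.90 = 1.17.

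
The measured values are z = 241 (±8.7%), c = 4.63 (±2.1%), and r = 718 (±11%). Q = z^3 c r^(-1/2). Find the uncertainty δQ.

For a monomial Q ∝ z^3, c, r^(-1/2), fractional errors add in quadrature:
  (3·δz/z)² = (3×0.0870)² = 0.0681;  (1·δc/c)² = (1×0.0210)² = 0.000441;  (−½·δr/r)² = (-0.5×0.110)² = 0.00302
δQ/Q = √(0.0716) = 0.268
Q = 2.42e+06, so δQ = 0.268 × 2.42e+06 = 6.47e+05.

6.47e+05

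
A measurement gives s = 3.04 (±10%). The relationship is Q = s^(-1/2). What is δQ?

0.0287

Each factor contributes (exponent × relative error)² to (δQ/Q)²:
  (−½·δs/s)² = (-0.5×0.100)² = 0.00250
δQ/Q = √(0.00250) = 0.0500
Q = 0.574, so δQ = 0.0500 × 0.574 = 0.0287.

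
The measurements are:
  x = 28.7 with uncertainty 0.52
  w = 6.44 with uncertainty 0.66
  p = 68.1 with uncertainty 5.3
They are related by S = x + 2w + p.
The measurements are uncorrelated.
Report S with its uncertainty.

Sums and differences: (δS)² = Σ (cᵢ δxᵢ)².
  (δx)² = 0.270;  (2·δw)² = 1.74;  (δp)² = 28.1
δS = √(30.1) = 5.49
S = 110.

110 ± 5.49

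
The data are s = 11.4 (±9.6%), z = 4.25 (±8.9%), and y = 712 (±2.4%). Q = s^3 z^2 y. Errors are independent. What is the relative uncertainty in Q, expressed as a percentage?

Each factor contributes (exponent × relative error)² to (δQ/Q)²:
  (3·δs/s)² = (3×0.0960)² = 0.0829;  (2·δz/z)² = (2×0.0890)² = 0.0317;  (1·δy/y)² = (1×0.0240)² = 0.000576
δQ/Q = √(0.115) = 0.339

33.9%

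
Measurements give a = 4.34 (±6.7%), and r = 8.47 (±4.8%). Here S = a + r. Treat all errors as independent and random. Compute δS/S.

0.0390

Sums and differences: (δS)² = Σ (cᵢ δxᵢ)².
  (δa)² = 0.0846;  (δr)² = 0.165
δS = √(0.250) = 0.500
S = 12.8, so δS/S = 0.500/12.8 = 0.0390.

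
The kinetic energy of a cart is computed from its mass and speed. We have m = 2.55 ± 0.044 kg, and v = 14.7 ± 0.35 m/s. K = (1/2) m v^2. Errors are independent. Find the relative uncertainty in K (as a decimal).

0.0506

K is a product of powers, so relative uncertainties combine in quadrature:
  (1·δm/m)² = (1×0.0173)² = 0.000298;  (2·δv/v)² = (2×0.0238)² = 0.00227
δK/K = √(0.00257) = 0.0506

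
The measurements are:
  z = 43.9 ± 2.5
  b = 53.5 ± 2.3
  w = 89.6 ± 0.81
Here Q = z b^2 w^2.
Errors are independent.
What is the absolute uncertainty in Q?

Since Q is a product/quotient, work with relative uncertainties:
  (1·δz/z)² = (1×0.0569)² = 0.00324;  (2·δb/b)² = (2×0.0430)² = 0.00739;  (2·δw/w)² = (2×0.00904)² = 0.000327
δQ/Q = √(0.0110) = 0.105
Q = 1.01e+09, so δQ = 0.105 × 1.01e+09 = 1.06e+08.

1.06e+08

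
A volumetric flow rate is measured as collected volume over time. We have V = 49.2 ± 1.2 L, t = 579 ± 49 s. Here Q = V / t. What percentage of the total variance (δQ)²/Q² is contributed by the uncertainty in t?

92.3%

(δQ/Q)² = (1·δV/V)² + (-1·δt/t)²
  V term: (1×0.0244)² = 0.000595
  t term: (-1×0.0846)² = 0.00716
Total = 0.00776. Share from t = 0.00716/0.00776 = 0.923.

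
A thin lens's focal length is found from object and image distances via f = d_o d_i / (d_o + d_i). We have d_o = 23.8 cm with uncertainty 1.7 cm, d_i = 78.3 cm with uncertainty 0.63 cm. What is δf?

1.00 cm

∂f/∂d_o = (d_i/(d_o+d_i))² = 0.588;  ∂f/∂d_i = (d_o/(d_o+d_i))² = 0.0543
δf = √((∂f/∂d_o · δd_o)² + (∂f/∂d_i · δd_i)²) = √(1.000 + 0.00117) = 1.00 cm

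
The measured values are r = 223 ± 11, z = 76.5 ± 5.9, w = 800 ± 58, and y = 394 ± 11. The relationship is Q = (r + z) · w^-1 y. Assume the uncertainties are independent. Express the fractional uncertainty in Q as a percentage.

Let u = r + z = 300. δu = √(δr² + δz²) = √(121 + 34.8) = 12.5, so δu/u = 0.0417.
Q is then a monomial in u, w, y:
δQ/Q = √((δu/u)² + (-1·δw/w)² + (1·δy/y)²) = √(0.00174 + 0.00526 + 0.000779) = 0.0882

8.82%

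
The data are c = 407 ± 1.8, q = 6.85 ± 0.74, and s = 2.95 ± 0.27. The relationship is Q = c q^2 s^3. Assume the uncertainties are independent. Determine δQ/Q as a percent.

34.9%

For a monomial Q ∝ c, q^2, s^3, fractional errors add in quadrature:
  (1·δc/c)² = (1×0.00442)² = 1.96e-05;  (2·δq/q)² = (2×0.108)² = 0.0467;  (3·δs/s)² = (3×0.0915)² = 0.0754
δQ/Q = √(0.122) = 0.349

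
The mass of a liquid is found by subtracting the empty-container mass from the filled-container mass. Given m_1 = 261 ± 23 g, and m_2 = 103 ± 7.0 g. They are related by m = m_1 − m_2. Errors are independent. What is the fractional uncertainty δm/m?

0.152

m is a linear combination, so absolute uncertainties add in quadrature:
  (δm_1)² = 529;  (δm_2)² = 49.0
δm = √(578) = 24.0 g
m = 158 g, so δm/m = 24.0/158 = 0.152.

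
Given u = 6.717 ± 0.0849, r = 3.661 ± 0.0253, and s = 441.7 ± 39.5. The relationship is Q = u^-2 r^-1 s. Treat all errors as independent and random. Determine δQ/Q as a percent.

9.32%

Products/powers → add relative errors in quadrature, weighted by exponent:
  (-2·δu/u)² = (-2×0.0126)² = 0.000639;  (-1·δr/r)² = (-1×0.00691)² = 4.78e-05;  (1·δs/s)² = (1×0.0894)² = 0.00800
δQ/Q = √(0.00868) = 0.0932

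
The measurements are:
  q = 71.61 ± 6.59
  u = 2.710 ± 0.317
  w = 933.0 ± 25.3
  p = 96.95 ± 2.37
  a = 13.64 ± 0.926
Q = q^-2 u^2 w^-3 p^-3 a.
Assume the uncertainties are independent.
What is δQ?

8.56e-18

Each factor contributes (exponent × relative error)² to (δQ/Q)²:
  (-2·δq/q)² = (-2×0.0920)² = 0.0339;  (2·δu/u)² = (2×0.117)² = 0.0547;  (-3·δw/w)² = (-3×0.0271)² = 0.00662;  (-3·δp/p)² = (-3×0.0244)² = 0.00538;  (1·δa/a)² = (1×0.0679)² = 0.00461
δQ/Q = √(0.105) = 0.324
Q = 2.639e-17, so δQ = 0.324 × 2.639e-17 = 8.56e-18.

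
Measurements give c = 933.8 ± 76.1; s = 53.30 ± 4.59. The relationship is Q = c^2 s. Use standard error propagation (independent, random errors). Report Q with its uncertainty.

(4.648 ± 0.857) × 10^7

For a monomial Q ∝ c^2, s, fractional errors add in quadrature:
  (2·δc/c)² = (2×0.0815)² = 0.0266;  (1·δs/s)² = (1×0.0861)² = 0.00742
δQ/Q = √(0.0340) = 0.184
Q = 4.648e+07, so δQ = 0.184 × 4.648e+07 = 8.57e+06.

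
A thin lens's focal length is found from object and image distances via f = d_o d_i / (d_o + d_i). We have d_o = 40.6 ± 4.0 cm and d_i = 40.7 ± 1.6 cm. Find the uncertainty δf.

1.08 cm

∂f/∂d_o = (d_i/(d_o+d_i))² = 0.251;  ∂f/∂d_i = (d_o/(d_o+d_i))² = 0.249
δf = √((∂f/∂d_o · δd_o)² + (∂f/∂d_i · δd_i)²) = √(1.00 + 0.159) = 1.08 cm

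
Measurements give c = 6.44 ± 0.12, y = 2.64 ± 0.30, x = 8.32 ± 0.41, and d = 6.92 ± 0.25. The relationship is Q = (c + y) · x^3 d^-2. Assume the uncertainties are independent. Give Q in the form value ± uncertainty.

Let u = c + y = 9.08. δu = √(δc² + δy²) = √(0.0144 + 0.0900) = 0.323, so δu/u = 0.0356.
Q is then a monomial in u, x, d:
δQ/Q = √((δu/u)² + (3·δx/x)² + (-2·δd/d)²) = √(0.00127 + 0.0219 + 0.00522) = 0.168
Q = 109, so δQ = 0.168 × 109 = 18.4.

109 ± 18.4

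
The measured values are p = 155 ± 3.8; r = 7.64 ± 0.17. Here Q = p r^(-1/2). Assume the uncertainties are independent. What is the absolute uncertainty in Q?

Products/powers → add relative errors in quadrature, weighted by exponent:
  (1·δp/p)² = (1×0.0245)² = 0.000601;  (−½·δr/r)² = (-0.5×0.0223)² = 0.000124
δQ/Q = √(0.000725) = 0.0269
Q = 56.1, so δQ = 0.0269 × 56.1 = 1.51.

1.51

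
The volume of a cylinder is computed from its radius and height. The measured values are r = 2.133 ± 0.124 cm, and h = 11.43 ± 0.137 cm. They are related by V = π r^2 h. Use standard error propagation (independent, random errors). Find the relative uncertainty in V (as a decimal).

Each factor contributes (exponent × relative error)² to (δV/V)²:
  (2·δr/r)² = (2×0.0581)² = 0.0135;  (1·δh/h)² = (1×0.0120)² = 0.000144
δV/V = √(0.0137) = 0.117

0.117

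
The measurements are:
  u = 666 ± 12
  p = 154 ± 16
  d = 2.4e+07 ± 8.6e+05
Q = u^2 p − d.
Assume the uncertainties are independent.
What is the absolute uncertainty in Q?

7.56e+06

Let w = u^2·p = 6.83e+07. δw/w = √((2·δu/u)² + (1·δp/p)²) = √(0.00130 + 0.0108) = 0.110, so δw = 7.51e+06.
Q = w − d: δQ = √(δw² + δd²) = √(5.64e+13 + 7.4e+11) = 7.56e+06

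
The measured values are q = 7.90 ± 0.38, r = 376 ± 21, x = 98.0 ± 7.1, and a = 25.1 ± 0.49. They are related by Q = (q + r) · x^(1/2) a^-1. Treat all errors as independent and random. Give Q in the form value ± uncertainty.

Let u = q + r = 384. δu = √(δq² + δr²) = √(0.144 + 441) = 21.0, so δu/u = 0.0547.
Q is then a monomial in u, x, a:
δQ/Q = √((δu/u)² + (½·δx/x)² + (-1·δa/a)²) = √(0.00299 + 0.00131 + 0.000381) = 0.0685
Q = 151, so δQ = 0.0685 × 151 = 10.4.

151 ± 10.4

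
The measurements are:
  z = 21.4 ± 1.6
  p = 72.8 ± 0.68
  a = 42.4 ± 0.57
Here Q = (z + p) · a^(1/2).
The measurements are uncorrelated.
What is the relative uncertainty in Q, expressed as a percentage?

1.96%

Let u = z + p = 94.2. δu = √(δz² + δp²) = √(2.56 + 0.462) = 1.74, so δu/u = 0.0185.
Q is then a monomial in u, a:
δQ/Q = √((δu/u)² + (½·δa/a)²) = √(0.000341 + 4.52e-05) = 0.0196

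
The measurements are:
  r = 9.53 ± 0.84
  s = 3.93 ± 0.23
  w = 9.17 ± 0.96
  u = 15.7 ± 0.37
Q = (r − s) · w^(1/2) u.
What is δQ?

44.1

Let h = r − s = 5.60. δh = √(δr² + δs²) = √(0.706 + 0.0529) = 0.871, so δh/h = 0.156.
Q is then a monomial in h, w, u:
δQ/Q = √((δh/h)² + (½·δw/w)² + (1·δu/u)²) = √(0.0242 + 0.00274 + 0.000555) = 0.166
Q = 266, so δQ = 0.166 × 266 = 44.1.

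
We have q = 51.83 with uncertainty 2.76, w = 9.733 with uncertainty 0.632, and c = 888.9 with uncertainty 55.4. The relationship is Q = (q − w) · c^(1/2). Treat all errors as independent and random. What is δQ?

Let u = q − w = 42.10. δu = √(δq² + δw²) = √(7.62 + 0.399) = 2.83, so δu/u = 0.0673.
Q is then a monomial in u, c:
δQ/Q = √((δu/u)² + (½·δc/c)²) = √(0.00452 + 0.000971) = 0.0741
Q = 1255, so δQ = 0.0741 × 1255 = 93.0.

93.0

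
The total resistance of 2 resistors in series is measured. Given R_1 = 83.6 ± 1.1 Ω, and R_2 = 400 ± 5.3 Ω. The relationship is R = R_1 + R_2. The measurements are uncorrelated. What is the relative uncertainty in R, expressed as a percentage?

R is a linear combination, so absolute uncertainties add in quadrature:
  (δR_1)² = 1.21;  (δR_2)² = 28.1
δR = √(29.3) = 5.41 Ω
R = 484 Ω, so δR/R = 5.41/484 = 0.0112.

1.12%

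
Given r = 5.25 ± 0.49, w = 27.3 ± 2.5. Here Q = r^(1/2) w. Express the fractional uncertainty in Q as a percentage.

10.3%

Products/powers → add relative errors in quadrature, weighted by exponent:
  (½·δr/r)² = (0.5×0.0933)² = 0.00218;  (1·δw/w)² = (1×0.0916)² = 0.00839
δQ/Q = √(0.0106) = 0.103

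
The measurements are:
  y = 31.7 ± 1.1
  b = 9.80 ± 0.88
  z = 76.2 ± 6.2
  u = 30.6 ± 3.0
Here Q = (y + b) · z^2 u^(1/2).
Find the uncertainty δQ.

2.31e+05

Let w = y + b = 41.5. δw = √(δy² + δb²) = √(1.21 + 0.774) = 1.41, so δw/w = 0.0339.
Q is then a monomial in w, z, u:
δQ/Q = √((δw/w)² + (2·δz/z)² + (½·δu/u)²) = √(0.00115 + 0.0265 + 0.00240) = 0.173
Q = 1.33e+06, so δQ = 0.173 × 1.33e+06 = 2.31e+05.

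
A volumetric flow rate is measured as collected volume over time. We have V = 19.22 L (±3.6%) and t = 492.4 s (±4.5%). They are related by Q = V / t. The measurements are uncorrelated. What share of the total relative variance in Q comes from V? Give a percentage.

39.0%

(δQ/Q)² = (1·δV/V)² + (-1·δt/t)²
  V term: (1×0.0360)² = 0.00130
  t term: (-1×0.0450)² = 0.00202
Total = 0.00332. Share from V = 0.00130/0.00332 = 0.390.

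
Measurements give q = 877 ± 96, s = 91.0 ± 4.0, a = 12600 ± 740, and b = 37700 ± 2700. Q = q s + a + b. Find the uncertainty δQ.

Let p = q·s = 79800. δp/p = √((1·δq/q)² + (1·δs/s)²) = √(0.0120 + 0.00193) = 0.118, so δp = 9410.
Q = p + a + b: δQ = √(δp² + δa² + δb²) = √(8.86e+07 + 5.48e+05 + 7.29e+06) = 9820

9820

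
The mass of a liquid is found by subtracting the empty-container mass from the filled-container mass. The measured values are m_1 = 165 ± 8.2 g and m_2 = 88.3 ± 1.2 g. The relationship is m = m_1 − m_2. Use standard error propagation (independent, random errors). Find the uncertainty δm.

8.29 g

Absolute uncertainties add in quadrature for a linear combination:
  (δm_1)² = 67.2;  (δm_2)² = 1.44
δm = √(68.7) = 8.29 g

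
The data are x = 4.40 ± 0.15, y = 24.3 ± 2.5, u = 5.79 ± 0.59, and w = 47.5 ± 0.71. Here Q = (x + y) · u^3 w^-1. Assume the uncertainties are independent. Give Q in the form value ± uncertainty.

Let h = x + y = 28.7. δh = √(δx² + δy²) = √(0.0225 + 6.25) = 2.50, so δh/h = 0.0873.
Q is then a monomial in h, u, w:
δQ/Q = √((δh/h)² + (3·δu/u)² + (-1·δw/w)²) = √(0.00762 + 0.0935 + 0.000223) = 0.318
Q = 117, so δQ = 0.318 × 117 = 37.3.

117 ± 37.3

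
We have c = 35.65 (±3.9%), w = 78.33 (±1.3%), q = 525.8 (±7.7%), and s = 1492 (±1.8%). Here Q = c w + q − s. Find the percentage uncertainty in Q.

Let p = c·w = 2792. δp/p = √((1·δc/c)² + (1·δw/w)²) = √(0.00152 + 0.000169) = 0.0411, so δp = 115.
Q = p + q − s: δQ = √(δp² + δq² + δs²) = √(13200 + 1640 + 721) = 125
Q = 1826, so δQ/Q = 125/1826 = 0.0683.

6.83%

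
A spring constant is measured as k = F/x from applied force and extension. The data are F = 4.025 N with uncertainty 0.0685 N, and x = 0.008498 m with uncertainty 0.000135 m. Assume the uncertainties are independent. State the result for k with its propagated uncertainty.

Each factor contributes (exponent × relative error)² to (δk/k)²:
  (1·δF/F)² = (1×0.0170)² = 0.000290;  (-1·δx/x)² = (-1×0.0159)² = 0.000252
δk/k = √(0.000542) = 0.0233
k = 473.6 N/m, so δk = 0.0233 × 473.6 = 11.0 N/m.

473.6 ± 11.0 N/m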